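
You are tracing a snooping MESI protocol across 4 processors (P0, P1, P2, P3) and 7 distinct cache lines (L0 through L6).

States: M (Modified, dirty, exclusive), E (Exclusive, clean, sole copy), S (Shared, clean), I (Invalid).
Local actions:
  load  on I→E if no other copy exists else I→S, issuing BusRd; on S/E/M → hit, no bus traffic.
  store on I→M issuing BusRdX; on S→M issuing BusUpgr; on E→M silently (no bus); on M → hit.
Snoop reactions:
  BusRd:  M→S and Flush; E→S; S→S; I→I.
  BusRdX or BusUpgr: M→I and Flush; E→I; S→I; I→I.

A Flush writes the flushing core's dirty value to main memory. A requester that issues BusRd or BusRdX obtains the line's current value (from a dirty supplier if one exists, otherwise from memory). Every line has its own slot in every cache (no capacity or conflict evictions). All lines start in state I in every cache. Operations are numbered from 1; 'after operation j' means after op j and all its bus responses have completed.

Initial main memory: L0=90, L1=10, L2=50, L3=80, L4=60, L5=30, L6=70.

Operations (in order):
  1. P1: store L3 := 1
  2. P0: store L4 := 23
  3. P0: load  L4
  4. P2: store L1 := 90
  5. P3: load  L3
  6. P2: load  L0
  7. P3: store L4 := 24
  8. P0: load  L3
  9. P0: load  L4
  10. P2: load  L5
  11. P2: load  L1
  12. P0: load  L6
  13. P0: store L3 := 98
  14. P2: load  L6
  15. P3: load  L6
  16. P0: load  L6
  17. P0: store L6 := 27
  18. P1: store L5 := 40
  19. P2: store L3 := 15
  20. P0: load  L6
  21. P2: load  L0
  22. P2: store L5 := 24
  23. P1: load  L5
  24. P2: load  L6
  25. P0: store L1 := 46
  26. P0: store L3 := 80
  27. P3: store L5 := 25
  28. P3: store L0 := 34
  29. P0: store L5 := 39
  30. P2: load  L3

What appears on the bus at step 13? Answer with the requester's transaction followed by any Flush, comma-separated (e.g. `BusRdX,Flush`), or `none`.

1. P1: store L3 := 1  bus=[BusRdX]  L3: P0=I P1=M P2=I P3=I  mem[L3]=80
2. P0: store L4 := 23  bus=[BusRdX]  L4: P0=M P1=I P2=I P3=I  mem[L4]=60
3. P0: load  L4  bus=[-]  L4: P0=M P1=I P2=I P3=I  mem[L4]=60
4. P2: store L1 := 90  bus=[BusRdX]  L1: P0=I P1=I P2=M P3=I  mem[L1]=10
5. P3: load  L3  bus=[BusRd,Flush]  L3: P0=I P1=S P2=I P3=S  mem[L3]=1
6. P2: load  L0  bus=[BusRd]  L0: P0=I P1=I P2=E P3=I  mem[L0]=90
7. P3: store L4 := 24  bus=[BusRdX,Flush]  L4: P0=I P1=I P2=I P3=M  mem[L4]=23
8. P0: load  L3  bus=[BusRd]  L3: P0=S P1=S P2=I P3=S  mem[L3]=1
9. P0: load  L4  bus=[BusRd,Flush]  L4: P0=S P1=I P2=I P3=S  mem[L4]=24
10. P2: load  L5  bus=[BusRd]  L5: P0=I P1=I P2=E P3=I  mem[L5]=30
11. P2: load  L1  bus=[-]  L1: P0=I P1=I P2=M P3=I  mem[L1]=10
12. P0: load  L6  bus=[BusRd]  L6: P0=E P1=I P2=I P3=I  mem[L6]=70
13. P0: store L3 := 98  bus=[BusUpgr]  L3: P0=M P1=I P2=I P3=I  mem[L3]=1
14. P2: load  L6  bus=[BusRd]  L6: P0=S P1=I P2=S P3=I  mem[L6]=70
15. P3: load  L6  bus=[BusRd]  L6: P0=S P1=I P2=S P3=S  mem[L6]=70
16. P0: load  L6  bus=[-]  L6: P0=S P1=I P2=S P3=S  mem[L6]=70
17. P0: store L6 := 27  bus=[BusUpgr]  L6: P0=M P1=I P2=I P3=I  mem[L6]=70
18. P1: store L5 := 40  bus=[BusRdX]  L5: P0=I P1=M P2=I P3=I  mem[L5]=30
19. P2: store L3 := 15  bus=[BusRdX,Flush]  L3: P0=I P1=I P2=M P3=I  mem[L3]=98
20. P0: load  L6  bus=[-]  L6: P0=M P1=I P2=I P3=I  mem[L6]=70
21. P2: load  L0  bus=[-]  L0: P0=I P1=I P2=E P3=I  mem[L0]=90
22. P2: store L5 := 24  bus=[BusRdX,Flush]  L5: P0=I P1=I P2=M P3=I  mem[L5]=40
23. P1: load  L5  bus=[BusRd,Flush]  L5: P0=I P1=S P2=S P3=I  mem[L5]=24
24. P2: load  L6  bus=[BusRd,Flush]  L6: P0=S P1=I P2=S P3=I  mem[L6]=27
25. P0: store L1 := 46  bus=[BusRdX,Flush]  L1: P0=M P1=I P2=I P3=I  mem[L1]=90
26. P0: store L3 := 80  bus=[BusRdX,Flush]  L3: P0=M P1=I P2=I P3=I  mem[L3]=15
27. P3: store L5 := 25  bus=[BusRdX]  L5: P0=I P1=I P2=I P3=M  mem[L5]=24
28. P3: store L0 := 34  bus=[BusRdX]  L0: P0=I P1=I P2=I P3=M  mem[L0]=90
29. P0: store L5 := 39  bus=[BusRdX,Flush]  L5: P0=M P1=I P2=I P3=I  mem[L5]=25
30. P2: load  L3  bus=[BusRd,Flush]  L3: P0=S P1=I P2=S P3=I  mem[L3]=80

bus = BusUpgr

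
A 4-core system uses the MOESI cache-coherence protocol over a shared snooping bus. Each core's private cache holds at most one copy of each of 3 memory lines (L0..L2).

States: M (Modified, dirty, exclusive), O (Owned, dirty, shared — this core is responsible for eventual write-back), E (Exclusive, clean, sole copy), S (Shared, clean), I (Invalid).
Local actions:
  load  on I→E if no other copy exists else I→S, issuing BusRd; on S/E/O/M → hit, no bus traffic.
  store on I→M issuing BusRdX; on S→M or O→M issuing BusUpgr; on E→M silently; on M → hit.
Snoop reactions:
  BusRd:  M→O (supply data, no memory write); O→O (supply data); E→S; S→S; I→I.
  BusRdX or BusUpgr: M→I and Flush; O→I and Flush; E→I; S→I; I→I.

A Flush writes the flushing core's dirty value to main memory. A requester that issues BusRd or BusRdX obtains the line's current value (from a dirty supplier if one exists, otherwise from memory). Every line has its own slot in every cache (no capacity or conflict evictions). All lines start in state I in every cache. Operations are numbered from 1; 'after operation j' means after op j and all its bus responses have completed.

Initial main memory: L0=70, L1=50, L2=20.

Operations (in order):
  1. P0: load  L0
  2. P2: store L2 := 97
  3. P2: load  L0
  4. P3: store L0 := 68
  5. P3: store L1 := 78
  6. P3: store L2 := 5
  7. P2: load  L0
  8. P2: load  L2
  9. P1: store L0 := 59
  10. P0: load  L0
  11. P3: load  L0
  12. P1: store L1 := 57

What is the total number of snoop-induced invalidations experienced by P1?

invalidations = 0

step 1: P0: load  L0  ⟶  EIII  (L0)  txn=BusRd  M[L0]=70
step 2: P2: store L2 := 97  ⟶  IIMI  (L2)  txn=BusRdX  M[L2]=20
step 3: P2: load  L0  ⟶  SISI  (L0)  txn=BusRd  M[L0]=70
step 4: P3: store L0 := 68  ⟶  IIIM  (L0)  txn=BusRdX  M[L0]=70
step 5: P3: store L1 := 78  ⟶  IIIM  (L1)  txn=BusRdX  M[L1]=50
step 6: P3: store L2 := 5  ⟶  IIIM  (L2)  txn=BusRdX+Flush  M[L2]=97
step 7: P2: load  L0  ⟶  IISO  (L0)  txn=BusRd  M[L0]=70
step 8: P2: load  L2  ⟶  IISO  (L2)  txn=BusRd  M[L2]=97
step 9: P1: store L0 := 59  ⟶  IMII  (L0)  txn=BusRdX+Flush  M[L0]=68
step 10: P0: load  L0  ⟶  SOII  (L0)  txn=BusRd  M[L0]=68
step 11: P3: load  L0  ⟶  SOIS  (L0)  txn=BusRd  M[L0]=68
step 12: P1: store L1 := 57  ⟶  IMII  (L1)  txn=BusRdX+Flush  M[L1]=78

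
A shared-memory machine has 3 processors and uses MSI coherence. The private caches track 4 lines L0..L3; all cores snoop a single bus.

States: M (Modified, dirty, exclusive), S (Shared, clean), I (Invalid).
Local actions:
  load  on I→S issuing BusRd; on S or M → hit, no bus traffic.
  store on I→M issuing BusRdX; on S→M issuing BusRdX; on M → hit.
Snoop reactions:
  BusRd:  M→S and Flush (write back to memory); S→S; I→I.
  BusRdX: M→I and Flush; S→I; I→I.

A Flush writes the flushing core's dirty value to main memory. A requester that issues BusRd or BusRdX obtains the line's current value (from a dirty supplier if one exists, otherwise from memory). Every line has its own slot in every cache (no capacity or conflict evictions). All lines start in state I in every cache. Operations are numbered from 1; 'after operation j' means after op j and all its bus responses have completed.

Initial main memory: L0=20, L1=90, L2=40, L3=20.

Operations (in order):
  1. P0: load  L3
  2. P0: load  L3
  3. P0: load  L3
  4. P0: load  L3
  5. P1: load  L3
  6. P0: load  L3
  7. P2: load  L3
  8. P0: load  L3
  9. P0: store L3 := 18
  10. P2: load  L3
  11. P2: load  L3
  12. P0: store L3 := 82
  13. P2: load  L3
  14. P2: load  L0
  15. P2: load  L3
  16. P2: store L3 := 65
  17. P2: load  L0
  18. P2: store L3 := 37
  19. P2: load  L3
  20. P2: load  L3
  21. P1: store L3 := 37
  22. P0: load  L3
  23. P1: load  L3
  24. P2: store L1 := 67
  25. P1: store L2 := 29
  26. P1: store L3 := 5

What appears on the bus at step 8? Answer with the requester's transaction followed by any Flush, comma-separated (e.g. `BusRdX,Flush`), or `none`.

bus = none

[1] P0: load  L3 | P0:S(20), P1:I, P2:I | bus: BusRd
[2] P0: load  L3 | P0:S(20), P1:I, P2:I | bus: none
[3] P0: load  L3 | P0:S(20), P1:I, P2:I | bus: none
[4] P0: load  L3 | P0:S(20), P1:I, P2:I | bus: none
[5] P1: load  L3 | P0:S(20), P1:S(20), P2:I | bus: BusRd
[6] P0: load  L3 | P0:S(20), P1:S(20), P2:I | bus: none
[7] P2: load  L3 | P0:S(20), P1:S(20), P2:S(20) | bus: BusRd
[8] P0: load  L3 | P0:S(20), P1:S(20), P2:S(20) | bus: none
[9] P0: store L3 := 18 | P0:M(18), P1:I, P2:I | bus: BusRdX
[10] P2: load  L3 | P0:S(18), P1:I, P2:S(18) | bus: BusRd,Flush
[11] P2: load  L3 | P0:S(18), P1:I, P2:S(18) | bus: none
[12] P0: store L3 := 82 | P0:M(82), P1:I, P2:I | bus: BusRdX
[13] P2: load  L3 | P0:S(82), P1:I, P2:S(82) | bus: BusRd,Flush
[14] P2: load  L0 | P0:I, P1:I, P2:S(20) | bus: BusRd
[15] P2: load  L3 | P0:S(82), P1:I, P2:S(82) | bus: none
[16] P2: store L3 := 65 | P0:I, P1:I, P2:M(65) | bus: BusRdX
[17] P2: load  L0 | P0:I, P1:I, P2:S(20) | bus: none
[18] P2: store L3 := 37 | P0:I, P1:I, P2:M(37) | bus: none
[19] P2: load  L3 | P0:I, P1:I, P2:M(37) | bus: none
[20] P2: load  L3 | P0:I, P1:I, P2:M(37) | bus: none
[21] P1: store L3 := 37 | P0:I, P1:M(37), P2:I | bus: BusRdX,Flush
[22] P0: load  L3 | P0:S(37), P1:S(37), P2:I | bus: BusRd,Flush
[23] P1: load  L3 | P0:S(37), P1:S(37), P2:I | bus: none
[24] P2: store L1 := 67 | P0:I, P1:I, P2:M(67) | bus: BusRdX
[25] P1: store L2 := 29 | P0:I, P1:M(29), P2:I | bus: BusRdX
[26] P1: store L3 := 5 | P0:I, P1:M(5), P2:I | bus: BusRdX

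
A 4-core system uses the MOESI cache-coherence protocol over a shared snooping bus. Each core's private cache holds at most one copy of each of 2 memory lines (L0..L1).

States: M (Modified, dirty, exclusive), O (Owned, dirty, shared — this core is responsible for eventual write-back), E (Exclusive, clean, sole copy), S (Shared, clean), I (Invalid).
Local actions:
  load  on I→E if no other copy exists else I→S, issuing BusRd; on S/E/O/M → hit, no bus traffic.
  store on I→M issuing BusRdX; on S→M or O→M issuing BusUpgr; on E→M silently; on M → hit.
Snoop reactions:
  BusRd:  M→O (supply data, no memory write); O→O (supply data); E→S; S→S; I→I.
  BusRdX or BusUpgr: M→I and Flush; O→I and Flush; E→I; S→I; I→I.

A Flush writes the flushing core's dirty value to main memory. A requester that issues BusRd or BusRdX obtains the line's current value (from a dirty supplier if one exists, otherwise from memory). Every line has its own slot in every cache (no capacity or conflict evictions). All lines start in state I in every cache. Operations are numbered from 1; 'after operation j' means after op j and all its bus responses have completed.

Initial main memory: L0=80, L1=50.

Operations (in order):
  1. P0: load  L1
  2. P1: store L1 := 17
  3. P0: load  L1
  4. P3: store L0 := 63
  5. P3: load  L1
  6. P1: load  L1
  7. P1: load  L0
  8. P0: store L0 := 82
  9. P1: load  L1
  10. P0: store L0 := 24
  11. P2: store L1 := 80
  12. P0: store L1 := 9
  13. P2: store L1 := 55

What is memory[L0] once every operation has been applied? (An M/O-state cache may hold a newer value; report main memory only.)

1. P0: load  L1  bus=[BusRd]  L1: P0=E P1=I P2=I P3=I  mem[L1]=50
2. P1: store L1 := 17  bus=[BusRdX]  L1: P0=I P1=M P2=I P3=I  mem[L1]=50
3. P0: load  L1  bus=[BusRd]  L1: P0=S P1=O P2=I P3=I  mem[L1]=50
4. P3: store L0 := 63  bus=[BusRdX]  L0: P0=I P1=I P2=I P3=M  mem[L0]=80
5. P3: load  L1  bus=[BusRd]  L1: P0=S P1=O P2=I P3=S  mem[L1]=50
6. P1: load  L1  bus=[-]  L1: P0=S P1=O P2=I P3=S  mem[L1]=50
7. P1: load  L0  bus=[BusRd]  L0: P0=I P1=S P2=I P3=O  mem[L0]=80
8. P0: store L0 := 82  bus=[BusRdX,Flush]  L0: P0=M P1=I P2=I P3=I  mem[L0]=63
9. P1: load  L1  bus=[-]  L1: P0=S P1=O P2=I P3=S  mem[L1]=50
10. P0: store L0 := 24  bus=[-]  L0: P0=M P1=I P2=I P3=I  mem[L0]=63
11. P2: store L1 := 80  bus=[BusRdX,Flush]  L1: P0=I P1=I P2=M P3=I  mem[L1]=17
12. P0: store L1 := 9  bus=[BusRdX,Flush]  L1: P0=M P1=I P2=I P3=I  mem[L1]=80
13. P2: store L1 := 55  bus=[BusRdX,Flush]  L1: P0=I P1=I P2=M P3=I  mem[L1]=9

memory[L0] = 63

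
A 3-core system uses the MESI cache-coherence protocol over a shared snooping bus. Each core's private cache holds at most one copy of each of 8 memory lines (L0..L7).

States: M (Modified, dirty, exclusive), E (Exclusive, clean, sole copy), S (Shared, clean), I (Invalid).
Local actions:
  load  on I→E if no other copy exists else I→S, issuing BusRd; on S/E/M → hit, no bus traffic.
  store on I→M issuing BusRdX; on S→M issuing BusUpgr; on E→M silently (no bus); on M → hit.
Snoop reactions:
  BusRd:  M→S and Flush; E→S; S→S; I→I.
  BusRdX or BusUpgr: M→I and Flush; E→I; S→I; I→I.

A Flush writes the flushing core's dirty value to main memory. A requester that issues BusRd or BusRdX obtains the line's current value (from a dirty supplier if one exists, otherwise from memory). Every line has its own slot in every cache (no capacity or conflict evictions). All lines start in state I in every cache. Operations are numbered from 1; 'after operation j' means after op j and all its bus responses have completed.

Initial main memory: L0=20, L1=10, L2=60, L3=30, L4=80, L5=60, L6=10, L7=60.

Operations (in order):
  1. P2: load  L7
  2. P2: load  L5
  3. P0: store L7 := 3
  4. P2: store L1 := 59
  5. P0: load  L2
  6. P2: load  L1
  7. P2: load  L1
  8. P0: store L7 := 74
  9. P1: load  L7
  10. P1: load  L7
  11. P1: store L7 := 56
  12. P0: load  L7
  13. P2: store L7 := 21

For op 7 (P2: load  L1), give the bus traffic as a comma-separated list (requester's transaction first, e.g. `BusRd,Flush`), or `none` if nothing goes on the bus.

bus = none

step 1: P2: load  L7  ⟶  IIE  (L7)  txn=BusRd  M[L7]=60
step 2: P2: load  L5  ⟶  IIE  (L5)  txn=BusRd  M[L5]=60
step 3: P0: store L7 := 3  ⟶  MII  (L7)  txn=BusRdX  M[L7]=60
step 4: P2: store L1 := 59  ⟶  IIM  (L1)  txn=BusRdX  M[L1]=10
step 5: P0: load  L2  ⟶  EII  (L2)  txn=BusRd  M[L2]=60
step 6: P2: load  L1  ⟶  IIM  (L1)  txn=∅  M[L1]=10
step 7: P2: load  L1  ⟶  IIM  (L1)  txn=∅  M[L1]=10
step 8: P0: store L7 := 74  ⟶  MII  (L7)  txn=∅  M[L7]=60
step 9: P1: load  L7  ⟶  SSI  (L7)  txn=BusRd+Flush  M[L7]=74
step 10: P1: load  L7  ⟶  SSI  (L7)  txn=∅  M[L7]=74
step 11: P1: store L7 := 56  ⟶  IMI  (L7)  txn=BusUpgr  M[L7]=74
step 12: P0: load  L7  ⟶  SSI  (L7)  txn=BusRd+Flush  M[L7]=56
step 13: P2: store L7 := 21  ⟶  IIM  (L7)  txn=BusRdX  M[L7]=56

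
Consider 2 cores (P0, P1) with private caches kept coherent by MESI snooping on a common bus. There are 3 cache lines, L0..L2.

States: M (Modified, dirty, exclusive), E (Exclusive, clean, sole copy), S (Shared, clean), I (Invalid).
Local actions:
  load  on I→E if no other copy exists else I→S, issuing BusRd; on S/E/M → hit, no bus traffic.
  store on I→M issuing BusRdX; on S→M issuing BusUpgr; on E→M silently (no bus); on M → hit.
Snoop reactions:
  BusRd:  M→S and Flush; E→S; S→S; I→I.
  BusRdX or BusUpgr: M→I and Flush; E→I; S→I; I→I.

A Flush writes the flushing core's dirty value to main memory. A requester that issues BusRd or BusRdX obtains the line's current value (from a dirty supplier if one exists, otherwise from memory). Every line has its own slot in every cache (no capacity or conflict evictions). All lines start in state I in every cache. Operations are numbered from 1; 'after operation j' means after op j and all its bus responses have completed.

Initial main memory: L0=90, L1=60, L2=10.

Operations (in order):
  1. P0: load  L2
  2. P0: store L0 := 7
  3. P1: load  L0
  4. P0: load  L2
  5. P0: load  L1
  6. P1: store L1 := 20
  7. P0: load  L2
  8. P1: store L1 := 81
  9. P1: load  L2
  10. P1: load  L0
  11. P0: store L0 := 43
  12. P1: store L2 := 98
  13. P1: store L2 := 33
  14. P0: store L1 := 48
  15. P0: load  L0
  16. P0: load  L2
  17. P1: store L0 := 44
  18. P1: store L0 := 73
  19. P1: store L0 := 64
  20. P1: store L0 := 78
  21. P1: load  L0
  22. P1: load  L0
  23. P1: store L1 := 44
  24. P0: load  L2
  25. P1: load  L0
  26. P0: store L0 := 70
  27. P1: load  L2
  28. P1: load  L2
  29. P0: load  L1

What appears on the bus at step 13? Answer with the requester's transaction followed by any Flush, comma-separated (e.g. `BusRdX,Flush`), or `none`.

bus = none

step 1: P0: load  L2  ⟶  EI  (L2)  txn=BusRd  M[L2]=10
step 2: P0: store L0 := 7  ⟶  MI  (L0)  txn=BusRdX  M[L0]=90
step 3: P1: load  L0  ⟶  SS  (L0)  txn=BusRd+Flush  M[L0]=7
step 4: P0: load  L2  ⟶  EI  (L2)  txn=∅  M[L2]=10
step 5: P0: load  L1  ⟶  EI  (L1)  txn=BusRd  M[L1]=60
step 6: P1: store L1 := 20  ⟶  IM  (L1)  txn=BusRdX  M[L1]=60
step 7: P0: load  L2  ⟶  EI  (L2)  txn=∅  M[L2]=10
step 8: P1: store L1 := 81  ⟶  IM  (L1)  txn=∅  M[L1]=60
step 9: P1: load  L2  ⟶  SS  (L2)  txn=BusRd  M[L2]=10
step 10: P1: load  L0  ⟶  SS  (L0)  txn=∅  M[L0]=7
step 11: P0: store L0 := 43  ⟶  MI  (L0)  txn=BusUpgr  M[L0]=7
step 12: P1: store L2 := 98  ⟶  IM  (L2)  txn=BusUpgr  M[L2]=10
step 13: P1: store L2 := 33  ⟶  IM  (L2)  txn=∅  M[L2]=10
step 14: P0: store L1 := 48  ⟶  MI  (L1)  txn=BusRdX+Flush  M[L1]=81
step 15: P0: load  L0  ⟶  MI  (L0)  txn=∅  M[L0]=7
step 16: P0: load  L2  ⟶  SS  (L2)  txn=BusRd+Flush  M[L2]=33
step 17: P1: store L0 := 44  ⟶  IM  (L0)  txn=BusRdX+Flush  M[L0]=43
step 18: P1: store L0 := 73  ⟶  IM  (L0)  txn=∅  M[L0]=43
step 19: P1: store L0 := 64  ⟶  IM  (L0)  txn=∅  M[L0]=43
step 20: P1: store L0 := 78  ⟶  IM  (L0)  txn=∅  M[L0]=43
step 21: P1: load  L0  ⟶  IM  (L0)  txn=∅  M[L0]=43
step 22: P1: load  L0  ⟶  IM  (L0)  txn=∅  M[L0]=43
step 23: P1: store L1 := 44  ⟶  IM  (L1)  txn=BusRdX+Flush  M[L1]=48
step 24: P0: load  L2  ⟶  SS  (L2)  txn=∅  M[L2]=33
step 25: P1: load  L0  ⟶  IM  (L0)  txn=∅  M[L0]=43
step 26: P0: store L0 := 70  ⟶  MI  (L0)  txn=BusRdX+Flush  M[L0]=78
step 27: P1: load  L2  ⟶  SS  (L2)  txn=∅  M[L2]=33
step 28: P1: load  L2  ⟶  SS  (L2)  txn=∅  M[L2]=33
step 29: P0: load  L1  ⟶  SS  (L1)  txn=BusRd+Flush  M[L1]=44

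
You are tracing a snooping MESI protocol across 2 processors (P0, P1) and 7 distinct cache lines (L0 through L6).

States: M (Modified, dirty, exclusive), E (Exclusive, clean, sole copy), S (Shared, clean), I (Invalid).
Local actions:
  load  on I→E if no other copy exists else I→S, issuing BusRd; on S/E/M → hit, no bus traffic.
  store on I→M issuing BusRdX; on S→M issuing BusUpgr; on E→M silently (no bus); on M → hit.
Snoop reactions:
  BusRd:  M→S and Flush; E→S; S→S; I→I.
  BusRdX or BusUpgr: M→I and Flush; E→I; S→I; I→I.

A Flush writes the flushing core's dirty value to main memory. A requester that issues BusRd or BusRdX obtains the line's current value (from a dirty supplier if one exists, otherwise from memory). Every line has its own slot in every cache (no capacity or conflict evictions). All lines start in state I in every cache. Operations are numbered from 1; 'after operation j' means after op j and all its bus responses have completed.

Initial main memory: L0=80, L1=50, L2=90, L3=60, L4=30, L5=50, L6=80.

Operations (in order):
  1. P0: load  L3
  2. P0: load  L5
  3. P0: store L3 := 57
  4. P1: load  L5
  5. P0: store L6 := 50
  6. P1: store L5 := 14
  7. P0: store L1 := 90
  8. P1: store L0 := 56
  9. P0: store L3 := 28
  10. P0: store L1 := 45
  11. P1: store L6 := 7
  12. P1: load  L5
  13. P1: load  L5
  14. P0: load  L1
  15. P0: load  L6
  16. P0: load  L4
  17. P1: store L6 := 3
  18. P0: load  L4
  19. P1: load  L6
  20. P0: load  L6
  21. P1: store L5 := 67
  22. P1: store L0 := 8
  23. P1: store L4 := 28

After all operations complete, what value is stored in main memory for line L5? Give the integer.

memory[L5] = 50

[1] P0: load  L3 | P0:E(60), P1:I | bus: BusRd
[2] P0: load  L5 | P0:E(50), P1:I | bus: BusRd
[3] P0: store L3 := 57 | P0:M(57), P1:I | bus: none
[4] P1: load  L5 | P0:S(50), P1:S(50) | bus: BusRd
[5] P0: store L6 := 50 | P0:M(50), P1:I | bus: BusRdX
[6] P1: store L5 := 14 | P0:I, P1:M(14) | bus: BusUpgr
[7] P0: store L1 := 90 | P0:M(90), P1:I | bus: BusRdX
[8] P1: store L0 := 56 | P0:I, P1:M(56) | bus: BusRdX
[9] P0: store L3 := 28 | P0:M(28), P1:I | bus: none
[10] P0: store L1 := 45 | P0:M(45), P1:I | bus: none
[11] P1: store L6 := 7 | P0:I, P1:M(7) | bus: BusRdX,Flush
[12] P1: load  L5 | P0:I, P1:M(14) | bus: none
[13] P1: load  L5 | P0:I, P1:M(14) | bus: none
[14] P0: load  L1 | P0:M(45), P1:I | bus: none
[15] P0: load  L6 | P0:S(7), P1:S(7) | bus: BusRd,Flush
[16] P0: load  L4 | P0:E(30), P1:I | bus: BusRd
[17] P1: store L6 := 3 | P0:I, P1:M(3) | bus: BusUpgr
[18] P0: load  L4 | P0:E(30), P1:I | bus: none
[19] P1: load  L6 | P0:I, P1:M(3) | bus: none
[20] P0: load  L6 | P0:S(3), P1:S(3) | bus: BusRd,Flush
[21] P1: store L5 := 67 | P0:I, P1:M(67) | bus: none
[22] P1: store L0 := 8 | P0:I, P1:M(8) | bus: none
[23] P1: store L4 := 28 | P0:I, P1:M(28) | bus: BusRdX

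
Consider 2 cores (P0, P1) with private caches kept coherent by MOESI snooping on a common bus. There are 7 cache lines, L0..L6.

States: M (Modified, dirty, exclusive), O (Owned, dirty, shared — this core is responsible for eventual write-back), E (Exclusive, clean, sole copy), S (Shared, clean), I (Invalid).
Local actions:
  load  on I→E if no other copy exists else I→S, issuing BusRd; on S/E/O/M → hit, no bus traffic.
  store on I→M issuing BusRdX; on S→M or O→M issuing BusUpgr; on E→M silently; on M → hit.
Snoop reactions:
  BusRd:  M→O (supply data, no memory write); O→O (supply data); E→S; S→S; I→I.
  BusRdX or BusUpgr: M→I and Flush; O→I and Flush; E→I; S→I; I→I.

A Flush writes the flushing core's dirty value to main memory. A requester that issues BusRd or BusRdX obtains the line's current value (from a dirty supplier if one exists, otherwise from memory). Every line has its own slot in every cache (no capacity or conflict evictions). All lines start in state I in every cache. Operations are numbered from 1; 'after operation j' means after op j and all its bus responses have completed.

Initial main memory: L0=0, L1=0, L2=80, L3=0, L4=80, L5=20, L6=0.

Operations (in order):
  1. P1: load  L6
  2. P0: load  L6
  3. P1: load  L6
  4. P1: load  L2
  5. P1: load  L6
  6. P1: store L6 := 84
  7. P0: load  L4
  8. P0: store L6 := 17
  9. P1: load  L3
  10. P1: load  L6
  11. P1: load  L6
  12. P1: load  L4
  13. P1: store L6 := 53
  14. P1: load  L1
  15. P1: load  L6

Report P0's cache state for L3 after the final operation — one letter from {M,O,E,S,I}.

state = I

step 1: P1: load  L6  ⟶  IE  (L6)  txn=BusRd  M[L6]=0
step 2: P0: load  L6  ⟶  SS  (L6)  txn=BusRd  M[L6]=0
step 3: P1: load  L6  ⟶  SS  (L6)  txn=∅  M[L6]=0
step 4: P1: load  L2  ⟶  IE  (L2)  txn=BusRd  M[L2]=80
step 5: P1: load  L6  ⟶  SS  (L6)  txn=∅  M[L6]=0
step 6: P1: store L6 := 84  ⟶  IM  (L6)  txn=BusUpgr  M[L6]=0
step 7: P0: load  L4  ⟶  EI  (L4)  txn=BusRd  M[L4]=80
step 8: P0: store L6 := 17  ⟶  MI  (L6)  txn=BusRdX+Flush  M[L6]=84
step 9: P1: load  L3  ⟶  IE  (L3)  txn=BusRd  M[L3]=0
step 10: P1: load  L6  ⟶  OS  (L6)  txn=BusRd  M[L6]=84
step 11: P1: load  L6  ⟶  OS  (L6)  txn=∅  M[L6]=84
step 12: P1: load  L4  ⟶  SS  (L4)  txn=BusRd  M[L4]=80
step 13: P1: store L6 := 53  ⟶  IM  (L6)  txn=BusUpgr+Flush  M[L6]=17
step 14: P1: load  L1  ⟶  IE  (L1)  txn=BusRd  M[L1]=0
step 15: P1: load  L6  ⟶  IM  (L6)  txn=∅  M[L6]=17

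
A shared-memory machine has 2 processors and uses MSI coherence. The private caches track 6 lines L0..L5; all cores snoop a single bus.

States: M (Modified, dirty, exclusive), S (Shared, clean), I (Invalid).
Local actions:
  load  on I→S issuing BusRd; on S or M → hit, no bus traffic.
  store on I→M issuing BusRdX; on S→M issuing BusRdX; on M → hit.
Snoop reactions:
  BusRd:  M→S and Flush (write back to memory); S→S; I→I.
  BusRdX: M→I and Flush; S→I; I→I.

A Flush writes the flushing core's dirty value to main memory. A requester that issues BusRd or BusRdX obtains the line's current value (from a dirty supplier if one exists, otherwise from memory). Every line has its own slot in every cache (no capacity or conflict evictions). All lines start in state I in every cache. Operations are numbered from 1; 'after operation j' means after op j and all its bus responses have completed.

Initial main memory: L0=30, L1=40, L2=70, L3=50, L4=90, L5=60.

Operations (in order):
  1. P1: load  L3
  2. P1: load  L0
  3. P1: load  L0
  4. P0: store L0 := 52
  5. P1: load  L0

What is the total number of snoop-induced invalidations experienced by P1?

[1] P1: load  L3 | P0:I, P1:S(50) | bus: BusRd
[2] P1: load  L0 | P0:I, P1:S(30) | bus: BusRd
[3] P1: load  L0 | P0:I, P1:S(30) | bus: none
[4] P0: store L0 := 52 | P0:M(52), P1:I | bus: BusRdX
[5] P1: load  L0 | P0:S(52), P1:S(52) | bus: BusRd,Flush

invalidations = 1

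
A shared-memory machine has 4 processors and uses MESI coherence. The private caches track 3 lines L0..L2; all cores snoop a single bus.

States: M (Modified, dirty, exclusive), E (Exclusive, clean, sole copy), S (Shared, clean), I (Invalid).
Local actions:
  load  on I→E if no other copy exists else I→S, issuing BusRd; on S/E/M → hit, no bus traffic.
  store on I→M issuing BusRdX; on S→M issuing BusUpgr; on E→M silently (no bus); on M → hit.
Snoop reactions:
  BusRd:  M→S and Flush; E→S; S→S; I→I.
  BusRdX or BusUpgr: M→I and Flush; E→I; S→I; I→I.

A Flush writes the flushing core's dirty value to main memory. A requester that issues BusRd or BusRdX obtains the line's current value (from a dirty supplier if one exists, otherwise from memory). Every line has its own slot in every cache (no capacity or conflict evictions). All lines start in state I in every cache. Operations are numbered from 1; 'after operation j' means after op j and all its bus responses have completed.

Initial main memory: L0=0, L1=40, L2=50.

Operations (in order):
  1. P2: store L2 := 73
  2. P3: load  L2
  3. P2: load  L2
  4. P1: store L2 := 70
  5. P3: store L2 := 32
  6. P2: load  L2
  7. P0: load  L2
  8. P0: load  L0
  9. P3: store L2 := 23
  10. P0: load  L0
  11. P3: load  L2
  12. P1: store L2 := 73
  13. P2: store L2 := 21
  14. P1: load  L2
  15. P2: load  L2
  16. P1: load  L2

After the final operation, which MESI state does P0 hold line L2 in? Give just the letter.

  op1 P2: store L2 := 73 → I/I/M/I on L2; bus BusRdX; mem=50
  op2 P3: load  L2 → I/I/S/S on L2; bus BusRd Flush; mem=73
  op3 P2: load  L2 → I/I/S/S on L2; bus (none); mem=73
  op4 P1: store L2 := 70 → I/M/I/I on L2; bus BusRdX; mem=73
  op5 P3: store L2 := 32 → I/I/I/M on L2; bus BusRdX Flush; mem=70
  op6 P2: load  L2 → I/I/S/S on L2; bus BusRd Flush; mem=32
  op7 P0: load  L2 → S/I/S/S on L2; bus BusRd; mem=32
  op8 P0: load  L0 → E/I/I/I on L0; bus BusRd; mem=0
  op9 P3: store L2 := 23 → I/I/I/M on L2; bus BusUpgr; mem=32
  op10 P0: load  L0 → E/I/I/I on L0; bus (none); mem=0
  op11 P3: load  L2 → I/I/I/M on L2; bus (none); mem=32
  op12 P1: store L2 := 73 → I/M/I/I on L2; bus BusRdX Flush; mem=23
  op13 P2: store L2 := 21 → I/I/M/I on L2; bus BusRdX Flush; mem=73
  op14 P1: load  L2 → I/S/S/I on L2; bus BusRd Flush; mem=21
  op15 P2: load  L2 → I/S/S/I on L2; bus (none); mem=21
  op16 P1: load  L2 → I/S/S/I on L2; bus (none); mem=21

state = I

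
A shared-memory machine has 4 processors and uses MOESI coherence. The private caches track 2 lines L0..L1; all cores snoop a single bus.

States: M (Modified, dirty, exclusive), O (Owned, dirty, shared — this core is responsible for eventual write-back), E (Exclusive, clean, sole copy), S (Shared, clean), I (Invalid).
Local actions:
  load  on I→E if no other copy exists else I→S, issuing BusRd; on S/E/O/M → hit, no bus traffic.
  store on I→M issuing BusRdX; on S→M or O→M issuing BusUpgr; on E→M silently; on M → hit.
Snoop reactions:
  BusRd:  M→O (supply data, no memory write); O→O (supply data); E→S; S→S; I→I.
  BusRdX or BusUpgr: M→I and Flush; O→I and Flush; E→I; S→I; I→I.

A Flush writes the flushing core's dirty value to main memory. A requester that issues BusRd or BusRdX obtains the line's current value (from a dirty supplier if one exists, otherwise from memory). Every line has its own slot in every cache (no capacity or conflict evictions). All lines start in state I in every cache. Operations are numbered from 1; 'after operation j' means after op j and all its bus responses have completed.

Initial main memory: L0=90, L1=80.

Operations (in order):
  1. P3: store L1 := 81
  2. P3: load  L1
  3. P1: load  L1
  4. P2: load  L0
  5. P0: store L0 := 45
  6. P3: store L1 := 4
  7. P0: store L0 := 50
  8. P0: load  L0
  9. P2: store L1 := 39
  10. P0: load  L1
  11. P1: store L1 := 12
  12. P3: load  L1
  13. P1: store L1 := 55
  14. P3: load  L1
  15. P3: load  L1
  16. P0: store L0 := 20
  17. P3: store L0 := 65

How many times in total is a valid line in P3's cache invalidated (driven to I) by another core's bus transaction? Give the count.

1. P3: store L1 := 81  bus=[BusRdX]  L1: P0=I P1=I P2=I P3=M  mem[L1]=80
2. P3: load  L1  bus=[-]  L1: P0=I P1=I P2=I P3=M  mem[L1]=80
3. P1: load  L1  bus=[BusRd]  L1: P0=I P1=S P2=I P3=O  mem[L1]=80
4. P2: load  L0  bus=[BusRd]  L0: P0=I P1=I P2=E P3=I  mem[L0]=90
5. P0: store L0 := 45  bus=[BusRdX]  L0: P0=M P1=I P2=I P3=I  mem[L0]=90
6. P3: store L1 := 4  bus=[BusUpgr]  L1: P0=I P1=I P2=I P3=M  mem[L1]=80
7. P0: store L0 := 50  bus=[-]  L0: P0=M P1=I P2=I P3=I  mem[L0]=90
8. P0: load  L0  bus=[-]  L0: P0=M P1=I P2=I P3=I  mem[L0]=90
9. P2: store L1 := 39  bus=[BusRdX,Flush]  L1: P0=I P1=I P2=M P3=I  mem[L1]=4
10. P0: load  L1  bus=[BusRd]  L1: P0=S P1=I P2=O P3=I  mem[L1]=4
11. P1: store L1 := 12  bus=[BusRdX,Flush]  L1: P0=I P1=M P2=I P3=I  mem[L1]=39
12. P3: load  L1  bus=[BusRd]  L1: P0=I P1=O P2=I P3=S  mem[L1]=39
13. P1: store L1 := 55  bus=[BusUpgr]  L1: P0=I P1=M P2=I P3=I  mem[L1]=39
14. P3: load  L1  bus=[BusRd]  L1: P0=I P1=O P2=I P3=S  mem[L1]=39
15. P3: load  L1  bus=[-]  L1: P0=I P1=O P2=I P3=S  mem[L1]=39
16. P0: store L0 := 20  bus=[-]  L0: P0=M P1=I P2=I P3=I  mem[L0]=90
17. P3: store L0 := 65  bus=[BusRdX,Flush]  L0: P0=I P1=I P2=I P3=M  mem[L0]=20

invalidations = 2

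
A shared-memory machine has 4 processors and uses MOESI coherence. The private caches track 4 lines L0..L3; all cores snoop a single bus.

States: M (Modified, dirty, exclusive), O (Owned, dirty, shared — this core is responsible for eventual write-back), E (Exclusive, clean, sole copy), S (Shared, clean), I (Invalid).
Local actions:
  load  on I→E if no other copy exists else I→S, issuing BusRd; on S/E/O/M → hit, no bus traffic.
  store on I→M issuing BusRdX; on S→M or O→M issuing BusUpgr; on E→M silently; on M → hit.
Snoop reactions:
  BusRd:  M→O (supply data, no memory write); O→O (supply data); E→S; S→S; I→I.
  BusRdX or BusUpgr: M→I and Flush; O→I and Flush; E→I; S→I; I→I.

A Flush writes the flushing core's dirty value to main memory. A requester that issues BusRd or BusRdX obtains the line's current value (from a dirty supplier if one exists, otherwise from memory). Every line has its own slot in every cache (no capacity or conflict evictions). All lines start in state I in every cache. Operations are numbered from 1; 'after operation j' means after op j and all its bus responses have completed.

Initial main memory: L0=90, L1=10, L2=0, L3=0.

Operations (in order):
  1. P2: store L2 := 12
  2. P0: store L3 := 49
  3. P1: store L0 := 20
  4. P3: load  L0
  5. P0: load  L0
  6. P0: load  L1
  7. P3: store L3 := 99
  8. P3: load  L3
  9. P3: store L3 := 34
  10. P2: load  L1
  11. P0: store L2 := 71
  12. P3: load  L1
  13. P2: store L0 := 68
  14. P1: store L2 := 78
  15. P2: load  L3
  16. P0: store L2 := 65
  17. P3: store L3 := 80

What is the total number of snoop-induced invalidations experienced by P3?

invalidations = 1

[1] P2: store L2 := 12 | P0:I, P1:I, P2:M(12), P3:I | bus: BusRdX
[2] P0: store L3 := 49 | P0:M(49), P1:I, P2:I, P3:I | bus: BusRdX
[3] P1: store L0 := 20 | P0:I, P1:M(20), P2:I, P3:I | bus: BusRdX
[4] P3: load  L0 | P0:I, P1:O(20), P2:I, P3:S(20) | bus: BusRd
[5] P0: load  L0 | P0:S(20), P1:O(20), P2:I, P3:S(20) | bus: BusRd
[6] P0: load  L1 | P0:E(10), P1:I, P2:I, P3:I | bus: BusRd
[7] P3: store L3 := 99 | P0:I, P1:I, P2:I, P3:M(99) | bus: BusRdX,Flush
[8] P3: load  L3 | P0:I, P1:I, P2:I, P3:M(99) | bus: none
[9] P3: store L3 := 34 | P0:I, P1:I, P2:I, P3:M(34) | bus: none
[10] P2: load  L1 | P0:S(10), P1:I, P2:S(10), P3:I | bus: BusRd
[11] P0: store L2 := 71 | P0:M(71), P1:I, P2:I, P3:I | bus: BusRdX,Flush
[12] P3: load  L1 | P0:S(10), P1:I, P2:S(10), P3:S(10) | bus: BusRd
[13] P2: store L0 := 68 | P0:I, P1:I, P2:M(68), P3:I | bus: BusRdX,Flush
[14] P1: store L2 := 78 | P0:I, P1:M(78), P2:I, P3:I | bus: BusRdX,Flush
[15] P2: load  L3 | P0:I, P1:I, P2:S(34), P3:O(34) | bus: BusRd
[16] P0: store L2 := 65 | P0:M(65), P1:I, P2:I, P3:I | bus: BusRdX,Flush
[17] P3: store L3 := 80 | P0:I, P1:I, P2:I, P3:M(80) | bus: BusUpgr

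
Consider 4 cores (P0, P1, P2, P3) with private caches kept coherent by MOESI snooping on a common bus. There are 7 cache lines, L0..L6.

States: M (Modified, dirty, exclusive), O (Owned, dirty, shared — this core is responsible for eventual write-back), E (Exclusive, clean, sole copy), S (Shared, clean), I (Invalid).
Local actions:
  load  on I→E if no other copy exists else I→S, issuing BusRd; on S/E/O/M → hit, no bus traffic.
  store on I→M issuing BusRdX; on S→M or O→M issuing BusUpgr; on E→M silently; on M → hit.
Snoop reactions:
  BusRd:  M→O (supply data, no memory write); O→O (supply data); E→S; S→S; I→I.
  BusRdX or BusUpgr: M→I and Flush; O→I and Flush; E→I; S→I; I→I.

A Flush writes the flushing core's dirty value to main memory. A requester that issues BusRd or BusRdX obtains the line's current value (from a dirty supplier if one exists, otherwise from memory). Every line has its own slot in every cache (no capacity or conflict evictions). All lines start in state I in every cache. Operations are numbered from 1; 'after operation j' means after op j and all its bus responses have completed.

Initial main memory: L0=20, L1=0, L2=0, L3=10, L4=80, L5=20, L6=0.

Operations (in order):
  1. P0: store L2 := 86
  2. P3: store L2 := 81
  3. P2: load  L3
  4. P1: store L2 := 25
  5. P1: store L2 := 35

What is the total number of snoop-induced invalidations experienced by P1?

invalidations = 0

[1] P0: store L2 := 86 | P0:M(86), P1:I, P2:I, P3:I | bus: BusRdX
[2] P3: store L2 := 81 | P0:I, P1:I, P2:I, P3:M(81) | bus: BusRdX,Flush
[3] P2: load  L3 | P0:I, P1:I, P2:E(10), P3:I | bus: BusRd
[4] P1: store L2 := 25 | P0:I, P1:M(25), P2:I, P3:I | bus: BusRdX,Flush
[5] P1: store L2 := 35 | P0:I, P1:M(35), P2:I, P3:I | bus: none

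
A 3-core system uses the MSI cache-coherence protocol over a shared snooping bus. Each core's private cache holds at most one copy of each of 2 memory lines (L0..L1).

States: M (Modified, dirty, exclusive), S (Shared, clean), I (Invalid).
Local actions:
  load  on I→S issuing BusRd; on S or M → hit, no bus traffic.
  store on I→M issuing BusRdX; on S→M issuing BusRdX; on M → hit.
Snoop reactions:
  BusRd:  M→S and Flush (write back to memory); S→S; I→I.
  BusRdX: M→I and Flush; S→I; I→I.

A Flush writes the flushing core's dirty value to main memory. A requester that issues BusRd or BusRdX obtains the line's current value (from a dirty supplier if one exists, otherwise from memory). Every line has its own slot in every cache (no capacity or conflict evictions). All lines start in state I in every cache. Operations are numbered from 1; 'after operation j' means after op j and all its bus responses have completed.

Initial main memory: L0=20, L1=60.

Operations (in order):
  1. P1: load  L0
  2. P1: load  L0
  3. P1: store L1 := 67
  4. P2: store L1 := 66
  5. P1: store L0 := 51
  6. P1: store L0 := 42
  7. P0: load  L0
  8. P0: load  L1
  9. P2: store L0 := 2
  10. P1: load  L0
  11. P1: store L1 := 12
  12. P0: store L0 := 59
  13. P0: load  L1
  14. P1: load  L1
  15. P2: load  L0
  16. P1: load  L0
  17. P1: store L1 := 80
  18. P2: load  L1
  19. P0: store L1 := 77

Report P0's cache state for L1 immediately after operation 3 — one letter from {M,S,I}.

state = I

1. P1: load  L0  bus=[BusRd]  L0: P0=I P1=S P2=I  mem[L0]=20
2. P1: load  L0  bus=[-]  L0: P0=I P1=S P2=I  mem[L0]=20
3. P1: store L1 := 67  bus=[BusRdX]  L1: P0=I P1=M P2=I  mem[L1]=60
4. P2: store L1 := 66  bus=[BusRdX,Flush]  L1: P0=I P1=I P2=M  mem[L1]=67
5. P1: store L0 := 51  bus=[BusRdX]  L0: P0=I P1=M P2=I  mem[L0]=20
6. P1: store L0 := 42  bus=[-]  L0: P0=I P1=M P2=I  mem[L0]=20
7. P0: load  L0  bus=[BusRd,Flush]  L0: P0=S P1=S P2=I  mem[L0]=42
8. P0: load  L1  bus=[BusRd,Flush]  L1: P0=S P1=I P2=S  mem[L1]=66
9. P2: store L0 := 2  bus=[BusRdX]  L0: P0=I P1=I P2=M  mem[L0]=42
10. P1: load  L0  bus=[BusRd,Flush]  L0: P0=I P1=S P2=S  mem[L0]=2
11. P1: store L1 := 12  bus=[BusRdX]  L1: P0=I P1=M P2=I  mem[L1]=66
12. P0: store L0 := 59  bus=[BusRdX]  L0: P0=M P1=I P2=I  mem[L0]=2
13. P0: load  L1  bus=[BusRd,Flush]  L1: P0=S P1=S P2=I  mem[L1]=12
14. P1: load  L1  bus=[-]  L1: P0=S P1=S P2=I  mem[L1]=12
15. P2: load  L0  bus=[BusRd,Flush]  L0: P0=S P1=I P2=S  mem[L0]=59
16. P1: load  L0  bus=[BusRd]  L0: P0=S P1=S P2=S  mem[L0]=59
17. P1: store L1 := 80  bus=[BusRdX]  L1: P0=I P1=M P2=I  mem[L1]=12
18. P2: load  L1  bus=[BusRd,Flush]  L1: P0=I P1=S P2=S  mem[L1]=80
19. P0: store L1 := 77  bus=[BusRdX]  L1: P0=M P1=I P2=I  mem[L1]=80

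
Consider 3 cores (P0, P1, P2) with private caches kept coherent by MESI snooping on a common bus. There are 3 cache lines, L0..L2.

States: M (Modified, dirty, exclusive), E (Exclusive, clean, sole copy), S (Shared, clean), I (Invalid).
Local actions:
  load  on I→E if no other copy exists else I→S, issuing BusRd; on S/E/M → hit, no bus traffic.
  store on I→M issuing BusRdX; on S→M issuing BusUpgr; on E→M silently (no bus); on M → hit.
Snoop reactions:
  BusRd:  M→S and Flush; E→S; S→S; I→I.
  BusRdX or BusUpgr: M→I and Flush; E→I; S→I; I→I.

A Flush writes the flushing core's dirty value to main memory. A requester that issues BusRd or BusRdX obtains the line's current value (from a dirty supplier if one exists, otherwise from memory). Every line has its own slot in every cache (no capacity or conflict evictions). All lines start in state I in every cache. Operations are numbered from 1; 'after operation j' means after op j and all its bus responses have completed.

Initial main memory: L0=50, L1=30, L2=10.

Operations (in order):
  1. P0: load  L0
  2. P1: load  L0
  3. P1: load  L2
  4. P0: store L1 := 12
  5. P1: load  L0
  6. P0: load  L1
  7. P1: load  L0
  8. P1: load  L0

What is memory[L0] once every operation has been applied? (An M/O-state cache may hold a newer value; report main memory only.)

memory[L0] = 50

step 1: P0: load  L0  ⟶  EII  (L0)  txn=BusRd  M[L0]=50
step 2: P1: load  L0  ⟶  SSI  (L0)  txn=BusRd  M[L0]=50
step 3: P1: load  L2  ⟶  IEI  (L2)  txn=BusRd  M[L2]=10
step 4: P0: store L1 := 12  ⟶  MII  (L1)  txn=BusRdX  M[L1]=30
step 5: P1: load  L0  ⟶  SSI  (L0)  txn=∅  M[L0]=50
step 6: P0: load  L1  ⟶  MII  (L1)  txn=∅  M[L1]=30
step 7: P1: load  L0  ⟶  SSI  (L0)  txn=∅  M[L0]=50
step 8: P1: load  L0  ⟶  SSI  (L0)  txn=∅  M[L0]=50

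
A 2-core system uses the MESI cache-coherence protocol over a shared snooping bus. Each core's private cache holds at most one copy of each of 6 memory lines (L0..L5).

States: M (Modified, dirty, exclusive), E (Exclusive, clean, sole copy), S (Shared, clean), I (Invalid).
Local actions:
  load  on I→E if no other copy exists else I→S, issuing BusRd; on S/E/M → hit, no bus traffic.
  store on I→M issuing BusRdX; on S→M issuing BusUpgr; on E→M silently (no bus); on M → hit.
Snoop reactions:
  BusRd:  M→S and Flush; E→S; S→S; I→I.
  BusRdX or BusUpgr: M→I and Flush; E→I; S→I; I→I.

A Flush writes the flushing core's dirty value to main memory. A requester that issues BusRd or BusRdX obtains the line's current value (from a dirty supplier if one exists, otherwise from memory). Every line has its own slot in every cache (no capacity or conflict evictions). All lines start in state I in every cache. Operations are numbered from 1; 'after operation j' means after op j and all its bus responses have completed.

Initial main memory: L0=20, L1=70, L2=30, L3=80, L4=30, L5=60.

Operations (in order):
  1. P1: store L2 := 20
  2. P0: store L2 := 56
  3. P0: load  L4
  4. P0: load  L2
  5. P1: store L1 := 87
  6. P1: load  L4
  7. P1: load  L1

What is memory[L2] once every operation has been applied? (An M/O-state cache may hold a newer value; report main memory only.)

memory[L2] = 20

  op1 P1: store L2 := 20 → I/M on L2; bus BusRdX; mem=30
  op2 P0: store L2 := 56 → M/I on L2; bus BusRdX Flush; mem=20
  op3 P0: load  L4 → E/I on L4; bus BusRd; mem=30
  op4 P0: load  L2 → M/I on L2; bus (none); mem=20
  op5 P1: store L1 := 87 → I/M on L1; bus BusRdX; mem=70
  op6 P1: load  L4 → S/S on L4; bus BusRd; mem=30
  op7 P1: load  L1 → I/M on L1; bus (none); mem=70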